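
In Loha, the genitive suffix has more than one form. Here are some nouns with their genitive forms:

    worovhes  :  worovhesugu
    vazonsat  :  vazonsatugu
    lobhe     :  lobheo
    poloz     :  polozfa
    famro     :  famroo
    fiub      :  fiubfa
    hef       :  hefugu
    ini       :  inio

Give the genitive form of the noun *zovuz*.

The pattern is voicing of the final sound: -ugu when the stem ends in a voiceless consonant (*worovhes*, *vazonsat*, *hef*); -fa when the stem ends in a voiced consonant (*poloz*, *fiub*); -o when the stem ends in a vowel (*lobhe*, *famro*, *ini*).
Since the final sound of *zovuz* is /z/ (a voiced consonant), it takes -fa, giving *zovuzfa*.

zovuzfa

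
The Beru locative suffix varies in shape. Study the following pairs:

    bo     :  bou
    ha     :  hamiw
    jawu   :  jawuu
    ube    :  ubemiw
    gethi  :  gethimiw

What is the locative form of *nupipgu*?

Looking at the last vowel of each stem: -u when the last vowel of the stem is a rounded vowel (*bo*, *jawu*); -miw when the last vowel of the stem is an unrounded vowel (*ha*, *ube*, *gethi*).
Since the last vowel of *nupipgu* is /u/ (a rounded vowel), it takes -u, giving *nupipguu*.

nupipguu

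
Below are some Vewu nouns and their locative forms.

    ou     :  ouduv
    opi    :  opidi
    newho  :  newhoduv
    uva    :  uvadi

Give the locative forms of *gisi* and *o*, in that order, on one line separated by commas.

The pattern is rounding harmony: -duv when the last vowel of the stem is a rounded vowel (*ou*, *newho*); -di when the last vowel of the stem is an unrounded vowel (*opi*, *uva*).
Since the last vowel of *gisi* is /i/ (an unrounded vowel), it takes -di, giving *gisidi*.
*o* — last vowel /o/ (a rounded vowel) → -duv → *oduv*.

gisidi, oduv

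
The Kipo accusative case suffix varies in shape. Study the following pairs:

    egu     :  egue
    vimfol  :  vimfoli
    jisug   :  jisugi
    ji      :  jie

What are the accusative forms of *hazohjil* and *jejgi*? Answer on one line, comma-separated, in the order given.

hazohjili, jejgie

Looking at the final sound of each stem: -i when the stem ends in a consonant (*vimfol*, *jisug*); -e when the stem ends in a vowel (*egu*, *ji*).
Since the final sound of *hazohjil* is /l/ (a consonant), it takes -i, giving *hazohjili*.
*jejgi*: final sound = /i/, a vowel → -e → *jejgie*.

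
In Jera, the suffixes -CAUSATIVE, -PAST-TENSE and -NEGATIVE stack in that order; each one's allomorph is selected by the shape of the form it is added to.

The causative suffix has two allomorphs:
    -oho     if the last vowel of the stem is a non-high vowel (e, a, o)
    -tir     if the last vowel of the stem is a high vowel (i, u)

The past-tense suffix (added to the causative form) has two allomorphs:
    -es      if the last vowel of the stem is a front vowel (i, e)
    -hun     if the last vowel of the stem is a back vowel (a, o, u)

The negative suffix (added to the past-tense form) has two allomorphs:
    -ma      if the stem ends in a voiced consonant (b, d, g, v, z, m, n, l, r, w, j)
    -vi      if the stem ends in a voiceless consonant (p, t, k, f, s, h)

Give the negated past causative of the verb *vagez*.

vagezohohunma

The last vowel of *vagez* is /e/, which is a non-high vowel, so the causative suffix is -oho, giving *vagezoho*.
The last vowel of the causative form *vagezoho* is /o/, which is a back vowel, so the past-tense suffix is -hun, giving *vagezohohun*.
Since the final consonant of the past-tense form *vagezohohun* is /n/ (voiced), it takes -ma, giving *vagezohohunma*.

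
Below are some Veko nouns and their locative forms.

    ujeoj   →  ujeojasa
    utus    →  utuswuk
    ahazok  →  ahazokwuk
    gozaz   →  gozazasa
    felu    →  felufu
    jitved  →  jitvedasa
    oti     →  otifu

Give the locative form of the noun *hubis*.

Looking at the final sound of each stem: -wuk when the stem ends in a voiceless consonant (*utus*, *ahazok*); -asa when the stem ends in a voiced consonant (*ujeoj*, *gozaz*, *jitved*); -fu when the stem ends in a vowel (*felu*, *oti*).
*hubis* — final sound /s/ (a voiceless consonant) → -wuk → *hubiswuk*.

hubiswuk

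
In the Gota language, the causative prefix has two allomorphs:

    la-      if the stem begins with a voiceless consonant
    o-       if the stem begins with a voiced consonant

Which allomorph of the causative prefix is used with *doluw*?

o-

Since the first consonant of *doluw* is /d/ (voiced), it takes o-.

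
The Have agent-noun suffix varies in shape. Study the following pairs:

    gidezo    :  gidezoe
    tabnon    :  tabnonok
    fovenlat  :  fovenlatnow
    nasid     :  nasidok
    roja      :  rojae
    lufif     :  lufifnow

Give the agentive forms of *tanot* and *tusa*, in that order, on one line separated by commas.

The alternation tracks the final sound of the stem — -now when the stem ends in a voiceless consonant (*fovenlat*, *lufif*); -ok when the stem ends in a voiced consonant (*tabnon*, *nasid*); -e when the stem ends in a vowel (*gidezo*, *roja*).
The final sound of *tanot* is /t/, which is a voiceless consonant, so the suffix is -now, giving *tanotnow*.
Since the final sound of *tusa* is /a/ (a vowel), it takes -e, giving *tusae*.

tanotnow, tusae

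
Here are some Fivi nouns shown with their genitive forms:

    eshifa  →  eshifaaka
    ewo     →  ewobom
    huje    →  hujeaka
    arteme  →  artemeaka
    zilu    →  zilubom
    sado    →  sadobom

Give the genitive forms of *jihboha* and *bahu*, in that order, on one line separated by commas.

jihbohaaka, bahubom

Looking at the last vowel of each stem: -bom when the last vowel of the stem is a rounded vowel (*ewo*, *zilu*, *sado*); -aka when the last vowel of the stem is an unrounded vowel (*eshifa*, *huje*, *arteme*).
Since the last vowel of *jihboha* is /a/ (an unrounded vowel), it takes -aka, giving *jihbohaaka*.
Since the last vowel of *bahu* is /u/ (a rounded vowel), it takes -bom, giving *bahubom*.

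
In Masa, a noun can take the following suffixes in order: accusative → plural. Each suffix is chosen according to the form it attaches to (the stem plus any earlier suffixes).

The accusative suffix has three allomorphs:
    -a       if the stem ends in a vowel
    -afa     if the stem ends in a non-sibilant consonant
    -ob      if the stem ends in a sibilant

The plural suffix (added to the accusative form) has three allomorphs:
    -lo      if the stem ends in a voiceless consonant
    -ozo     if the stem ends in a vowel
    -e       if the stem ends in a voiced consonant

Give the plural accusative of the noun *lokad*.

lokadafaozo

*lokad*: final sound = /d/, a non-sibilant consonant → -afa → *lokadafa*.
The accusative form *lokadafa* — final sound /a/ (a vowel) → -ozo → *lokadafaozo*.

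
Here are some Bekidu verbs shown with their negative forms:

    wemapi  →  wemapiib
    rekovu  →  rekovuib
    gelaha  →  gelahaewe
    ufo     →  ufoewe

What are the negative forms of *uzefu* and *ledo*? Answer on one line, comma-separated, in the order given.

The suffix is conditioned by the last vowel: -ib when the last vowel of the stem is a high vowel (*wemapi*, *rekovu*); -ewe when the last vowel of the stem is a non-high vowel (*gelaha*, *ufo*).
*uzefu*: last vowel = /u/, a high vowel → -ib → *uzefuib*.
*ledo* — last vowel /o/ (a non-high vowel) → -ewe → *ledoewe*.

uzefuib, ledoewe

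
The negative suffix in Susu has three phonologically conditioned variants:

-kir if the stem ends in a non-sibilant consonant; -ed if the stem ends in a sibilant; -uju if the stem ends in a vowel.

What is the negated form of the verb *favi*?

faviuju

The final sound of *favi* is /i/, which is a vowel, so the suffix is -uju, giving *faviuju*.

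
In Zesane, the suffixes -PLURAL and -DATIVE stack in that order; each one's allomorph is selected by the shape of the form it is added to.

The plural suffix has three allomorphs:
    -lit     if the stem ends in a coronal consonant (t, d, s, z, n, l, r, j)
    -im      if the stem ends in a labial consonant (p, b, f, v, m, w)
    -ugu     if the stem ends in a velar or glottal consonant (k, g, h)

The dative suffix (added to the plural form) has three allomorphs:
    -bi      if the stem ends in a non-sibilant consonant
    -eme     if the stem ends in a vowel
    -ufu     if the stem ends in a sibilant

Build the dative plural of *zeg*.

The final consonant of *zeg* is /g/, which is velar/glottal, so the plural suffix is -ugu, giving *zegugu*.
The plural form *zegugu*: final sound = /u/, a vowel → -eme → *zegugueme*.

zegugueme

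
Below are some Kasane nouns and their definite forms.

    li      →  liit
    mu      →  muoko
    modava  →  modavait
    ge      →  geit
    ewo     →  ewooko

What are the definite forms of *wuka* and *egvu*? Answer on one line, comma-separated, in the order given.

wukait, egvuoko

The suffix is conditioned by the last vowel: -oko when the last vowel of the stem is a rounded vowel (*mu*, *ewo*); -it when the last vowel of the stem is an unrounded vowel (*li*, *modava*, *ge*).
*wuka* — last vowel /a/ (an unrounded vowel) → -it → *wukait*.
*egvu* — last vowel /u/ (a rounded vowel) → -oko → *egvuoko*.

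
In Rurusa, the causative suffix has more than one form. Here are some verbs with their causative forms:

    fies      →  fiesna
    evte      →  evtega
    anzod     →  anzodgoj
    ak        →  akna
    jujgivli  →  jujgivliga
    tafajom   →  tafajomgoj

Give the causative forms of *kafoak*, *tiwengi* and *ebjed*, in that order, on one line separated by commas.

kafoakna, tiwengiga, ebjedgoj

The pattern is voicing of the final sound: -na when the stem ends in a voiceless consonant (*fies*, *ak*); -goj when the stem ends in a voiced consonant (*anzod*, *tafajom*); -ga when the stem ends in a vowel (*evte*, *jujgivli*).
*kafoak*: final sound = /k/, a voiceless consonant → -na → *kafoakna*.
*tiwengi*: final sound = /i/, a vowel → -ga → *tiwengiga*.
*ebjed*: final sound = /d/, a voiced consonant → -goj → *ebjedgoj*.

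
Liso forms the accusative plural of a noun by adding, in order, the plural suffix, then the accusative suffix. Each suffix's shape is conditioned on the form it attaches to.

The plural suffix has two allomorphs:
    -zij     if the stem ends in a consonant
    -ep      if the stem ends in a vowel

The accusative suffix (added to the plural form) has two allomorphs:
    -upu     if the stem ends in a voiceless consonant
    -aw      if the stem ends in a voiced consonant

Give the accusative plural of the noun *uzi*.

Since the final sound of *uzi* is /i/ (a vowel), it takes -ep, giving *uziep*.
The plural form *uziep*: final consonant = /p/, voiceless → -upu → *uziepupu*.

uziepupu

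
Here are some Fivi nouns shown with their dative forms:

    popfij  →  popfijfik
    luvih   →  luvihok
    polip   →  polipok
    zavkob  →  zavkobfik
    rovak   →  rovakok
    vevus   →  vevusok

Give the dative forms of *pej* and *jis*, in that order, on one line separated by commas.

pejfik, jisok

The pattern is voicing of the final consonant: -ok when the stem ends in a voiceless consonant (*luvih*, *polip*, *rovak*, *vevus*); -fik when the stem ends in a voiced consonant (*popfij*, *zavkob*).
*pej*: final consonant = /j/, voiced → -fik → *pejfik*.
*jis* — final consonant /s/ (voiceless) → -ok → *jisok*.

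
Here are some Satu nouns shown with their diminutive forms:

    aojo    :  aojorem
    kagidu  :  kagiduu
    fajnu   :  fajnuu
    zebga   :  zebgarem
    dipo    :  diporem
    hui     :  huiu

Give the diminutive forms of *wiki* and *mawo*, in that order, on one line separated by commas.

wikiu, maworem

The suffix is conditioned by the last vowel: -u when the last vowel of the stem is a high vowel (*kagidu*, *fajnu*, *hui*); -rem when the last vowel of the stem is a non-high vowel (*aojo*, *zebga*, *dipo*).
*wiki* — last vowel /i/ (a high vowel) → -u → *wikiu*.
Since the last vowel of *mawo* is /o/ (a non-high vowel), it takes -rem, giving *maworem*.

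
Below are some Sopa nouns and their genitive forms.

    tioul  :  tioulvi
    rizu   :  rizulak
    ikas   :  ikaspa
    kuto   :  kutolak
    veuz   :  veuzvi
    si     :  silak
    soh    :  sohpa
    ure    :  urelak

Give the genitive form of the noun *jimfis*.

jimfispa

The suffix is conditioned by the final sound: -pa when the stem ends in a voiceless consonant (*ikas*, *soh*); -vi when the stem ends in a voiced consonant (*tioul*, *veuz*); -lak when the stem ends in a vowel (*rizu*, *kuto*, *si*, *ure*).
*jimfis* — final sound /s/ (a voiceless consonant) → -pa → *jimfispa*.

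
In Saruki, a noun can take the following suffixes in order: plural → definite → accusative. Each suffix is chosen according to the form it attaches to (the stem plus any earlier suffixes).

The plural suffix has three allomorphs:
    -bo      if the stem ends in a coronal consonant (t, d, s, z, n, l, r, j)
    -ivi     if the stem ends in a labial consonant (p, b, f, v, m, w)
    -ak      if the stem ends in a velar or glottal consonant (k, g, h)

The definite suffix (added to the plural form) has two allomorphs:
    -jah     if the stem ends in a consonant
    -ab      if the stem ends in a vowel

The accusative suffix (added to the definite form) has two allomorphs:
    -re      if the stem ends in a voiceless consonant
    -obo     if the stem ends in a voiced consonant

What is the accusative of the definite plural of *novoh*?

novohakjahre

The final consonant of *novoh* is /h/, which is velar/glottal, so the plural suffix is -ak, giving *novohak*.
The plural form *novohak* — final sound /k/ (a consonant) → -jah → *novohakjah*.
Since the final consonant of the definite form *novohakjah* is /h/ (voiceless), it takes -re, giving *novohakjahre*.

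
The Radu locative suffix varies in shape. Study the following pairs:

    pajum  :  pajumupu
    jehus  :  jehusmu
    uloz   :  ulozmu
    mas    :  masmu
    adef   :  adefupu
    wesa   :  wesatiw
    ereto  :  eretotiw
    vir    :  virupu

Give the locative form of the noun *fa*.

fatiw

Looking at the final sound of each stem: -mu when the stem ends in a sibilant (*jehus*, *uloz*, *mas*); -upu when the stem ends in a non-sibilant consonant (*pajum*, *adef*, *vir*); -tiw when the stem ends in a vowel (*wesa*, *ereto*).
The final sound of *fa* is /a/, which is a vowel, so the suffix is -tiw, giving *fatiw*.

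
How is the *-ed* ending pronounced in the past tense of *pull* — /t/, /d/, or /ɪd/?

/d/

The stem *pull* ends in a voiced sound other than /d/.
The -ed suffix is realized as /ɪd/ after /t, d/; as /t/ after other voiceless consonants; and as /d/ after other voiced sounds.
So -ed on *pull* is pronounced /d/.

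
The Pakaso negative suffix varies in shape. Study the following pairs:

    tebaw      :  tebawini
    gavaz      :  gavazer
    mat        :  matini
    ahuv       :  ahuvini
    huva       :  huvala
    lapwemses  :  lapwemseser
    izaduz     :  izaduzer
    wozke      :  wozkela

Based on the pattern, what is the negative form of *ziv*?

The alternation tracks the final sound of the stem — -er when the stem ends in a sibilant (*gavaz*, *lapwemses*, *izaduz*); -ini when the stem ends in a non-sibilant consonant (*tebaw*, *mat*, *ahuv*); -la when the stem ends in a vowel (*huva*, *wozke*).
Since the final sound of *ziv* is /v/ (a non-sibilant consonant), it takes -ini, giving *zivini*.

zivini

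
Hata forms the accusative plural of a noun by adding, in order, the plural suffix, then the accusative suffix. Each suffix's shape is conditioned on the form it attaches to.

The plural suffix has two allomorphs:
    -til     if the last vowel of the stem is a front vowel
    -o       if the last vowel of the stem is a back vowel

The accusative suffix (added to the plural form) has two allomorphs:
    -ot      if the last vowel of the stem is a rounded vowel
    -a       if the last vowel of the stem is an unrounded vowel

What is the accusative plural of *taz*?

*taz* — last vowel /a/ (a back vowel) → -o → *tazo*.
The plural form *tazo*: last vowel = /o/, a rounded vowel → -ot → *tazoot*.

tazoot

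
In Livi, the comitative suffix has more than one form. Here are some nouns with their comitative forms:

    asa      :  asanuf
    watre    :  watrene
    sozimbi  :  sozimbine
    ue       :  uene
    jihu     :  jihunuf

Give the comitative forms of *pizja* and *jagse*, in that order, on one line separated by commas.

The suffix is conditioned by the last vowel: -ne when the last vowel of the stem is a front vowel (*watre*, *sozimbi*, *ue*); -nuf when the last vowel of the stem is a back vowel (*asa*, *jihu*).
Since the last vowel of *pizja* is /a/ (a back vowel), it takes -nuf, giving *pizjanuf*.
Since the last vowel of *jagse* is /e/ (a front vowel), it takes -ne, giving *jagsene*.

pizjanuf, jagsene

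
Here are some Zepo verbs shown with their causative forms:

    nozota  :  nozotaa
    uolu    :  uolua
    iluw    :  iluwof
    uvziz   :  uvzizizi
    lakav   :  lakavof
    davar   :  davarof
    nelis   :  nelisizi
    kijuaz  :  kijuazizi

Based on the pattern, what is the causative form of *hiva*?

The suffix is conditioned by the final sound: -izi when the stem ends in a sibilant (*uvziz*, *nelis*, *kijuaz*); -of when the stem ends in a non-sibilant consonant (*iluw*, *lakav*, *davar*); -a when the stem ends in a vowel (*nozota*, *uolu*).
*hiva* — final sound /a/ (a vowel) → -a → *hivaa*.

hivaa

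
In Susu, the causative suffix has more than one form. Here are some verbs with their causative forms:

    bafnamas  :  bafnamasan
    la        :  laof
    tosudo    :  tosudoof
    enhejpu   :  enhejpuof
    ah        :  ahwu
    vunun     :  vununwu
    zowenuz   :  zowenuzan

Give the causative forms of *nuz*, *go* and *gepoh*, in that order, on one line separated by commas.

The pattern is sibilance of the final sound: -an when the stem ends in a sibilant (*bafnamas*, *zowenuz*); -wu when the stem ends in a non-sibilant consonant (*ah*, *vunun*); -of when the stem ends in a vowel (*la*, *tosudo*, *enhejpu*).
Since the final sound of *nuz* is /z/ (a sibilant), it takes -an, giving *nuzan*.
Since the final sound of *go* is /o/ (a vowel), it takes -of, giving *goof*.
Since the final sound of *gepoh* is /h/ (a non-sibilant consonant), it takes -wu, giving *gepohwu*.

nuzan, goof, gepohwu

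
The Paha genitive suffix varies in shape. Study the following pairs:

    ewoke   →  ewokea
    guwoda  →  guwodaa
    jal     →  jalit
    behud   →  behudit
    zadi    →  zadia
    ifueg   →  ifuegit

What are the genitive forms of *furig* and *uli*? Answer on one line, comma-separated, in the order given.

The suffix is conditioned by the final sound: -it when the stem ends in a consonant (*jal*, *behud*, *ifueg*); -a when the stem ends in a vowel (*ewoke*, *guwoda*, *zadi*).
The final sound of *furig* is /g/, which is a consonant, so the suffix is -it, giving *furigit*.
*uli*: final sound = /i/, a vowel → -a → *ulia*.

furigit, ulia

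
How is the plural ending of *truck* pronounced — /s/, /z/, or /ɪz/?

The stem *truck* ends in a voiceless non-sibilant consonant.
The plural suffix surfaces as /ɪz/ after sibilants, /s/ after other voiceless consonants, and /z/ after other voiced sounds.
So the plural -s on *truck* is pronounced /s/.

/s/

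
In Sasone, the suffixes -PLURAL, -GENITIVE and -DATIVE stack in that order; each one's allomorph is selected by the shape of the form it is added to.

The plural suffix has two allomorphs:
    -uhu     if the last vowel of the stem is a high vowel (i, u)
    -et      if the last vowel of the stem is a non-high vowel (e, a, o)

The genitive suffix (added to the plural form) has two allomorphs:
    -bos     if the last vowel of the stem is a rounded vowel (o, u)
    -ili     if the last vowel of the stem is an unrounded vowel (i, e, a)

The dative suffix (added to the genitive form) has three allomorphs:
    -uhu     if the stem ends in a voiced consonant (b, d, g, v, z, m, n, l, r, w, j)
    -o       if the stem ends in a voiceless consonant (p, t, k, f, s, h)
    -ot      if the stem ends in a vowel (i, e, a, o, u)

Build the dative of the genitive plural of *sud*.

Since the last vowel of *sud* is /u/ (a high vowel), it takes -uhu, giving *suduhu*.
The last vowel of the plural form *suduhu* is /u/, which is a rounded vowel, so the genitive suffix is -bos, giving *suduhubos*.
The final sound of the genitive form *suduhubos* is /s/, which is a voiceless consonant, so the dative suffix is -o, giving *suduhuboso*.

suduhuboso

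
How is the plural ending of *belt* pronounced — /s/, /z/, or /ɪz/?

/s/

The stem *belt* ends in a voiceless non-sibilant consonant.
The plural suffix surfaces as /ɪz/ after sibilants, /s/ after other voiceless consonants, and /z/ after other voiced sounds.
So the plural -s on *belt* is pronounced /s/.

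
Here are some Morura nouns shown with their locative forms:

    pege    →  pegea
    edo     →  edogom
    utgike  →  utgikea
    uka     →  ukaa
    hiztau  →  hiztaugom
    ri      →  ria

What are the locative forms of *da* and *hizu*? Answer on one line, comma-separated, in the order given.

Looking at the last vowel of each stem: -gom when the last vowel of the stem is a rounded vowel (*edo*, *hiztau*); -a when the last vowel of the stem is an unrounded vowel (*pege*, *utgike*, *uka*, *ri*).
*da* — last vowel /a/ (an unrounded vowel) → -a → *daa*.
The last vowel of *hizu* is /u/, which is a rounded vowel, so the suffix is -gom, giving *hizugom*.

daa, hizugom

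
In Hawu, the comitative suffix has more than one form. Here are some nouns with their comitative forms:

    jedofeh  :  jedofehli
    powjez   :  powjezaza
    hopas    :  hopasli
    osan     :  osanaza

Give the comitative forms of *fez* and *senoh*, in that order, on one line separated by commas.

The suffix is conditioned by the final consonant: -li when the stem ends in a voiceless consonant (*jedofeh*, *hopas*); -aza when the stem ends in a voiced consonant (*powjez*, *osan*).
Since the final consonant of *fez* is /z/ (voiced), it takes -aza, giving *fezaza*.
*senoh* — final consonant /h/ (voiceless) → -li → *senohli*.

fezaza, senohli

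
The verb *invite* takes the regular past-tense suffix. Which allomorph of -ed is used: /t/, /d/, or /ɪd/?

The stem *invite* ends in /t/ or /d/.
The -ed suffix is realized as /ɪd/ after /t, d/; as /t/ after other voiceless consonants; and as /d/ after other voiced sounds.
So -ed on *invite* is pronounced /ɪd/.

/ɪd/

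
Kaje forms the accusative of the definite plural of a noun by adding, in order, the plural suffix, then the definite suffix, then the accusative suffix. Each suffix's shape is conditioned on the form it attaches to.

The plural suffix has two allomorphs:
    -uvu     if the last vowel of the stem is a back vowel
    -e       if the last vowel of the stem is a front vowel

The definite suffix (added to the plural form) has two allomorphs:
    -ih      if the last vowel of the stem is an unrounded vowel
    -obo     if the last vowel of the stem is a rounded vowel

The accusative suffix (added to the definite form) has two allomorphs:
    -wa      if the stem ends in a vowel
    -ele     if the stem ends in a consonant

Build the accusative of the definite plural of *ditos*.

The last vowel of *ditos* is /o/, which is a back vowel, so the plural suffix is -uvu, giving *ditosuvu*.
The plural form *ditosuvu*: last vowel = /u/, a rounded vowel → -obo → *ditosuvuobo*.
The final sound of the definite form *ditosuvuobo* is /o/, which is a vowel, so the accusative suffix is -wa, giving *ditosuvuobowa*.

ditosuvuobowa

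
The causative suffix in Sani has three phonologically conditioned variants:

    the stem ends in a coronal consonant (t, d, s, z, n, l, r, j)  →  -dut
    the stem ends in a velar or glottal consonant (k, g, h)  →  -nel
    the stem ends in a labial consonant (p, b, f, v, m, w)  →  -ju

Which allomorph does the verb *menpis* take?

-dut

*menpis*: final consonant = /s/, coronal → -dut.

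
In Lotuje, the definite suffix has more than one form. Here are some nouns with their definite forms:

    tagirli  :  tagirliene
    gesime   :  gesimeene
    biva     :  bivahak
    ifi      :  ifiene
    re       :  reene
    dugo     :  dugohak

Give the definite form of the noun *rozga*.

rozgahak

The pattern is front/back vowel harmony: -ene when the last vowel of the stem is a front vowel (*tagirli*, *gesime*, *ifi*, *re*); -hak when the last vowel of the stem is a back vowel (*biva*, *dugo*).
The last vowel of *rozga* is /a/, which is a back vowel, so the suffix is -hak, giving *rozgahak*.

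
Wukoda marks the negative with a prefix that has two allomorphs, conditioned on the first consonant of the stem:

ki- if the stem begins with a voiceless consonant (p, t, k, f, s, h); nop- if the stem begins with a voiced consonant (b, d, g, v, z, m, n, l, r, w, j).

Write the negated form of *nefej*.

The first consonant of *nefej* is /n/, which is voiced, so the prefix is nop-, giving *nopnefej*.

nopnefej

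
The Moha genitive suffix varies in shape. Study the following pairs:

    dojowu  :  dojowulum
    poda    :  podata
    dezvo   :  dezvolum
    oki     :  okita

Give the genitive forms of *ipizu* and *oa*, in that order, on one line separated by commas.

The alternation tracks the last vowel of the stem — -lum when the last vowel of the stem is a rounded vowel (*dojowu*, *dezvo*); -ta when the last vowel of the stem is an unrounded vowel (*poda*, *oki*).
The last vowel of *ipizu* is /u/, which is a rounded vowel, so the suffix is -lum, giving *ipizulum*.
*oa* — last vowel /a/ (an unrounded vowel) → -ta → *oata*.

ipizulum, oata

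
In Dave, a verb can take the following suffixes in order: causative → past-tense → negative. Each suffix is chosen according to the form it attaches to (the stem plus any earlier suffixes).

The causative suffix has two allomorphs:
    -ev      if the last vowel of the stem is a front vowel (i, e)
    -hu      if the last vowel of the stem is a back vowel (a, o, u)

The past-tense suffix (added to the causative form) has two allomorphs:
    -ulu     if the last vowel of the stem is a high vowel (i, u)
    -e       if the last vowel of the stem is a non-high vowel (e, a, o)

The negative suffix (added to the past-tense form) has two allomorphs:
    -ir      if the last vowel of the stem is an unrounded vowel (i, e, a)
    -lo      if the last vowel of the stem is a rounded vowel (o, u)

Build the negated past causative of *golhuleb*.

*golhuleb*: last vowel = /e/, a front vowel → -ev → *golhulebev*.
Since the last vowel of the causative form *golhulebev* is /e/ (a non-high vowel), it takes -e, giving *golhulebeve*.
The last vowel of the past-tense form *golhulebeve* is /e/, which is an unrounded vowel, so the negative suffix is -ir, giving *golhulebeveir*.

golhulebeveir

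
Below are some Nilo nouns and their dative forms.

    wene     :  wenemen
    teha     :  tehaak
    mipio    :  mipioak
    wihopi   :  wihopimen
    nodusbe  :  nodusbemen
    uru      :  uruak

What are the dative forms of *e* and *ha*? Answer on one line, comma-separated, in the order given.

The pattern is front/back vowel harmony: -men when the last vowel of the stem is a front vowel (*wene*, *wihopi*, *nodusbe*); -ak when the last vowel of the stem is a back vowel (*teha*, *mipio*, *uru*).
Since the last vowel of *e* is /e/ (a front vowel), it takes -men, giving *emen*.
Since the last vowel of *ha* is /a/ (a back vowel), it takes -ak, giving *haak*.

emen, haak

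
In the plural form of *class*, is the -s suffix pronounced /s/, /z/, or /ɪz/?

/ɪz/

The stem *class* ends in a sibilant (/s, z, ʃ, ʒ, tʃ, dʒ/).
The plural suffix surfaces as /ɪz/ after sibilants, /s/ after other voiceless consonants, and /z/ after other voiced sounds.
So the plural -s on *class* is pronounced /ɪz/.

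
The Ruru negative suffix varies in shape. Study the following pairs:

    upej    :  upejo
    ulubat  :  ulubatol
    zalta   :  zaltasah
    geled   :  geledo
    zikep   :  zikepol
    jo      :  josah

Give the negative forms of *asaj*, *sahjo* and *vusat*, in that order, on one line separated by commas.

asajo, sahjosah, vusatol

The alternation tracks the final sound of the stem — -ol when the stem ends in a voiceless consonant (*ulubat*, *zikep*); -o when the stem ends in a voiced consonant (*upej*, *geled*); -sah when the stem ends in a vowel (*zalta*, *jo*).
Since the final sound of *asaj* is /j/ (a voiced consonant), it takes -o, giving *asajo*.
Since the final sound of *sahjo* is /o/ (a vowel), it takes -sah, giving *sahjosah*.
*vusat* — final sound /t/ (a voiceless consonant) → -ol → *vusatol*.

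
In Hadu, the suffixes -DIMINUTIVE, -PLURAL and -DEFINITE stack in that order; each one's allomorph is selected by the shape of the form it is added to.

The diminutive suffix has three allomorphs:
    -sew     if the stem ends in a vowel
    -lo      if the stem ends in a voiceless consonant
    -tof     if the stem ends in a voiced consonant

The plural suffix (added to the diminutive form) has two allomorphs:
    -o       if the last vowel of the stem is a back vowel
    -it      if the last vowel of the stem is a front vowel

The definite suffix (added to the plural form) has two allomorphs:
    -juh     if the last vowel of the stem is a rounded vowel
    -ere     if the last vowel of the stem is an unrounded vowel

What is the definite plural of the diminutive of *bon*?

*bon*: final sound = /n/, a voiced consonant → -tof → *bontof*.
The diminutive form *bontof* — last vowel /o/ (a back vowel) → -o → *bontofo*.
The plural form *bontofo* — last vowel /o/ (a rounded vowel) → -juh → *bontofojuh*.

bontofojuh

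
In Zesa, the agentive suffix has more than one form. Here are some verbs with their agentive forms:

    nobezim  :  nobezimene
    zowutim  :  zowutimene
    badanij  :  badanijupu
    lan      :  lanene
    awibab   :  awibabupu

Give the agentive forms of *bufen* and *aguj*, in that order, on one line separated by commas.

Looking at the final consonant of each stem: -ene when the stem ends in a nasal (*nobezim*, *zowutim*, *lan*); -upu when the stem ends in a non-nasal consonant (*badanij*, *awibab*).
*bufen*: final consonant = /n/, a nasal → -ene → *bufenene*.
*aguj*: final consonant = /j/, non-nasal → -upu → *agujupu*.

bufenene, agujupu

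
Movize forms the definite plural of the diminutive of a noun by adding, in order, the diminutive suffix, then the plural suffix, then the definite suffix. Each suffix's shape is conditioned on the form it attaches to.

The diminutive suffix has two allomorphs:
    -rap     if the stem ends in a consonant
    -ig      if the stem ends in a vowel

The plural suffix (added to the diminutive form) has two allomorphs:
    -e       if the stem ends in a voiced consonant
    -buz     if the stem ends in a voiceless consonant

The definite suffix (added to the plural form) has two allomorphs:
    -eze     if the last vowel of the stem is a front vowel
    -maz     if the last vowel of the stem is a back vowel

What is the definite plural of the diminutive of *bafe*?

The final sound of *bafe* is /e/, which is a vowel, so the diminutive suffix is -ig, giving *bafeig*.
The diminutive form *bafeig* — final consonant /g/ (voiced) → -e → *bafeige*.
The plural form *bafeige*: last vowel = /e/, a front vowel → -eze → *bafeigeeze*.

bafeigeeze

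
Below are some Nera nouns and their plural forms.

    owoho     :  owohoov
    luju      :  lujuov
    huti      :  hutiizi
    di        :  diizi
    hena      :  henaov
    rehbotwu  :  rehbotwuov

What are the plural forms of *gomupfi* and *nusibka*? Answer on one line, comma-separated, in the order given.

The alternation tracks the last vowel of the stem — -izi when the last vowel of the stem is a front vowel (*huti*, *di*); -ov when the last vowel of the stem is a back vowel (*owoho*, *luju*, *hena*, *rehbotwu*).
The last vowel of *gomupfi* is /i/, which is a front vowel, so the suffix is -izi, giving *gomupfiizi*.
The last vowel of *nusibka* is /a/, which is a back vowel, so the suffix is -ov, giving *nusibkaov*.

gomupfiizi, nusibkaov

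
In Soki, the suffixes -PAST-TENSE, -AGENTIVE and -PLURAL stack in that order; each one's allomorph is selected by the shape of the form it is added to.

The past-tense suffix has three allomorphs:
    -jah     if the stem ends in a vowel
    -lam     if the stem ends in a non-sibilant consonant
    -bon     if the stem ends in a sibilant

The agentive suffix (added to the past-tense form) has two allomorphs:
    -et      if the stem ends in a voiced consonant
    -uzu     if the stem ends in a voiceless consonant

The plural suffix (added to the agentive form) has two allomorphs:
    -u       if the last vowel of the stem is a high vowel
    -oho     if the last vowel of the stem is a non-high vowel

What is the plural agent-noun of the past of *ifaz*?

Since the final sound of *ifaz* is /z/ (a sibilant), it takes -bon, giving *ifazbon*.
Since the final consonant of the past-tense form *ifazbon* is /n/ (voiced), it takes -et, giving *ifazbonet*.
The agentive form *ifazbonet* — last vowel /e/ (a non-high vowel) → -oho → *ifazbonetoho*.

ifazbonetoho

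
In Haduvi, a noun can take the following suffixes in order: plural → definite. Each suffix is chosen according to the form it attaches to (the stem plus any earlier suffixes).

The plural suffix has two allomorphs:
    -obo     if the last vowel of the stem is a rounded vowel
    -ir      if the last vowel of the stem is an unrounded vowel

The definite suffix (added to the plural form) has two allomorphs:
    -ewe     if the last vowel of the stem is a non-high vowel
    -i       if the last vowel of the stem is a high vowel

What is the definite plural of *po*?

pooboewe

Since the last vowel of *po* is /o/ (a rounded vowel), it takes -obo, giving *poobo*.
The plural form *poobo* — last vowel /o/ (a non-high vowel) → -ewe → *pooboewe*.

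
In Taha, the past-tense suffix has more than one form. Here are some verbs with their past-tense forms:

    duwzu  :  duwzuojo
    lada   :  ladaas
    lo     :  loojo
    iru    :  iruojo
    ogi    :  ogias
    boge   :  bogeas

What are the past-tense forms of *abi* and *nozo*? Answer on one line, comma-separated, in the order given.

The pattern is rounding harmony: -ojo when the last vowel of the stem is a rounded vowel (*duwzu*, *lo*, *iru*); -as when the last vowel of the stem is an unrounded vowel (*lada*, *ogi*, *boge*).
The last vowel of *abi* is /i/, which is an unrounded vowel, so the suffix is -as, giving *abias*.
*nozo* — last vowel /o/ (a rounded vowel) → -ojo → *nozoojo*.

abias, nozoojo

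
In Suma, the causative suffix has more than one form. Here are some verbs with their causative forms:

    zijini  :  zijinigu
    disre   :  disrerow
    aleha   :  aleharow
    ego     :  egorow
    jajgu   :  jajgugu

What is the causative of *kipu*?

kipugu

The pattern is height harmony: -gu when the last vowel of the stem is a high vowel (*zijini*, *jajgu*); -row when the last vowel of the stem is a non-high vowel (*disre*, *aleha*, *ego*).
The last vowel of *kipu* is /u/, which is a high vowel, so the suffix is -gu, giving *kipugu*.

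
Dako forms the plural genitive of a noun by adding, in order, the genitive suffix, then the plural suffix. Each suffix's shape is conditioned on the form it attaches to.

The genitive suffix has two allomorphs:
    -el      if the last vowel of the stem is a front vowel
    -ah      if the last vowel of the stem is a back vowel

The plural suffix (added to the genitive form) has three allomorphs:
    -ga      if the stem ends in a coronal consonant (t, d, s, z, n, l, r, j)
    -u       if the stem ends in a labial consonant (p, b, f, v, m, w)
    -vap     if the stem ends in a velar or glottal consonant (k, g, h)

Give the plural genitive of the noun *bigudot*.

Since the last vowel of *bigudot* is /o/ (a back vowel), it takes -ah, giving *bigudotah*.
The genitive form *bigudotah*: final consonant = /h/, velar/glottal → -vap → *bigudotahvap*.

bigudotahvap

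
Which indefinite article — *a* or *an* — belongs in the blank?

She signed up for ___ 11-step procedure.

an

The indefinite article is chosen by the initial *sound* of the following word, not its spelling.
The number *11* is spoken "eleven", beginning with /ɪˈlɛvən/ — a vowel sound.
So the article is *an*: She signed up for an 11-step procedure.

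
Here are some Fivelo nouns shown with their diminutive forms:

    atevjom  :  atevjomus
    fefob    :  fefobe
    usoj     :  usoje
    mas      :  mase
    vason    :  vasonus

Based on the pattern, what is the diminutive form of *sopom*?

sopomus

Looking at the final consonant of each stem: -us when the stem ends in a nasal (*atevjom*, *vason*); -e when the stem ends in a non-nasal consonant (*fefob*, *usoj*, *mas*).
The final consonant of *sopom* is /m/, which is a nasal, so the suffix is -us, giving *sopomus*.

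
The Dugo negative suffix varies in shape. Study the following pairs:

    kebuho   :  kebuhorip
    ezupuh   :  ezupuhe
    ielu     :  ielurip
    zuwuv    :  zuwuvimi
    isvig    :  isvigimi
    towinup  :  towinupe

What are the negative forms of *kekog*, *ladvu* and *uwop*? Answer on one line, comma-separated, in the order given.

kekogimi, ladvurip, uwope

The pattern is voicing of the final sound: -e when the stem ends in a voiceless consonant (*ezupuh*, *towinup*); -imi when the stem ends in a voiced consonant (*zuwuv*, *isvig*); -rip when the stem ends in a vowel (*kebuho*, *ielu*).
The final sound of *kekog* is /g/, which is a voiced consonant, so the suffix is -imi, giving *kekogimi*.
*ladvu*: final sound = /u/, a vowel → -rip → *ladvurip*.
Since the final sound of *uwop* is /p/ (a voiceless consonant), it takes -e, giving *uwope*.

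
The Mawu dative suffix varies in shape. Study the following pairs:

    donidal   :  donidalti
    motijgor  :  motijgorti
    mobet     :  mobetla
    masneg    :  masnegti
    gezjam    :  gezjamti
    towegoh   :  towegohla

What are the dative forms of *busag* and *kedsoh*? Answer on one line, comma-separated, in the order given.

Looking at the final consonant of each stem: -la when the stem ends in a voiceless consonant (*mobet*, *towegoh*); -ti when the stem ends in a voiced consonant (*donidal*, *motijgor*, *masneg*, *gezjam*).
Since the final consonant of *busag* is /g/ (voiced), it takes -ti, giving *busagti*.
The final consonant of *kedsoh* is /h/, which is voiceless, so the suffix is -la, giving *kedsohla*.

busagti, kedsohla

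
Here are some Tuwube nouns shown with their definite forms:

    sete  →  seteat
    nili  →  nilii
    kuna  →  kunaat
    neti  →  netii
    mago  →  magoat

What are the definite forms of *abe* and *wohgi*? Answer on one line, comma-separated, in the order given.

The suffix is conditioned by the last vowel: -i when the last vowel of the stem is a high vowel (*nili*, *neti*); -at when the last vowel of the stem is a non-high vowel (*sete*, *kuna*, *mago*).
The last vowel of *abe* is /e/, which is a non-high vowel, so the suffix is -at, giving *abeat*.
The last vowel of *wohgi* is /i/, which is a high vowel, so the suffix is -i, giving *wohgii*.

abeat, wohgii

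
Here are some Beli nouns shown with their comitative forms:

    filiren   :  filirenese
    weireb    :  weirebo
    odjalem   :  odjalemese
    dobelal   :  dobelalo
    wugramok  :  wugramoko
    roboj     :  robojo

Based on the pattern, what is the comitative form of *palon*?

The suffix is conditioned by the final consonant: -ese when the stem ends in a nasal (*filiren*, *odjalem*); -o when the stem ends in a non-nasal consonant (*weireb*, *dobelal*, *wugramok*, *roboj*).
*palon* — final consonant /n/ (a nasal) → -ese → *palonese*.

palonese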